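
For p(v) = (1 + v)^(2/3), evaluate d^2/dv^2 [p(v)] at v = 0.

-2/9

Compute the successive derivatives at the expansion point and divide by k!.
The coefficient of v^2 in the expansion is -1/9, so p′′(0) = 2! * (-1/9) = -2/9.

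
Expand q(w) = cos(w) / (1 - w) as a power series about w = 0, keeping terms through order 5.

Multiply the numerator's expansion by the denominator's geometric series.

13*w^5/24 + 13*w^4/24 + w^3/2 + w^2/2 + w + 1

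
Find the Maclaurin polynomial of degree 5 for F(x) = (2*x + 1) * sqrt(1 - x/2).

Multiply each power in the prefactor through the base expansion.
F(0) = 1
F′(0) = 7/4
F′′(0) = -17/16
F′′′(0) = -27/64
F^(4)(0) = -111/256
F^(5)(0) = -705/1024

-47*x^5/8192 - 37*x^4/2048 - 9*x^3/128 - 17*x^2/32 + 7*x/4 + 1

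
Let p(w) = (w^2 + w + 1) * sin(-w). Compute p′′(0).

Distribute the polynomial across the series and collect like powers.
From the series, [w^2] p = -1; multiply by 2! = 2 to get -2.

-2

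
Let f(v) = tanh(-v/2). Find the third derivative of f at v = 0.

1/4

The coefficient of v^3 in the expansion is 1/24, so f′′′(0) = 3! * (1/24) = 1/4.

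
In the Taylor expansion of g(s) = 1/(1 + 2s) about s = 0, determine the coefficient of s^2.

4

g(0) = 1
g′(0) = -2
g′′(0) = 8
So c_2 = g′′(0)/2! = 4.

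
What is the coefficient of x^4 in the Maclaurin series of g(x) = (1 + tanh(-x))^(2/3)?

11/243

Substitute the inner expansion into the outer series and collect powers.
g(0) = 1
g′(0) = -2/3
g′′(0) = -2/9
g′′′(0) = 28/27
g^(4)(0) = 88/81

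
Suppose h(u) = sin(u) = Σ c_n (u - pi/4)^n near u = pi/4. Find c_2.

-sqrt(2)/4

[(u - pi/4)^0] = sqrt(2)/2;  [(u - pi/4)^1] = sqrt(2)/2;  [(u - pi/4)^2] = -sqrt(2)/4.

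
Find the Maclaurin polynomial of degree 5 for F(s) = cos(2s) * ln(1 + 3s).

Multiply the two series term by term and collect like powers.
F(0) = 0
F′(0) = 3
F′′(0) = -9
F′′′(0) = 18
F^(4)(0) = -270
F^(5)(0) = 3912
The Taylor polynomial is Σ F^(k)(0)/k! · s^k.

163*s^5/5 - 45*s^4/4 + 3*s^3 - 9*s^2/2 + 3*s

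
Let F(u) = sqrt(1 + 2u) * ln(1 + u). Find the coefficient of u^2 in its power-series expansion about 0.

1/2

Write out both Maclaurin series and multiply, keeping only the needed powers.
F(0) = 0
F′(0) = 1
F′′(0) = 1
So c_2 = F′′(0)/2! = 1/2.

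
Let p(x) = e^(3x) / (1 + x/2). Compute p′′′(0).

Multiply the two series term by term and collect like powers.
The coefficient of x^3 in the expansion is 23/8, so p′′′(0) = 3! * (23/8) = 69/4.

69/4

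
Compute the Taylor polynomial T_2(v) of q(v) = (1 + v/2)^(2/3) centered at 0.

q(0) = 1
q′(0) = 1/3
q′′(0) = -1/18
Dividing each by k! gives the coefficients c_0, ..., c_2.

-v^2/36 + v/3 + 1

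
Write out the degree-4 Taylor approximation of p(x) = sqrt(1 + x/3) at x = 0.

-5*x^4/10368 + x^3/432 - x^2/72 + x/6 + 1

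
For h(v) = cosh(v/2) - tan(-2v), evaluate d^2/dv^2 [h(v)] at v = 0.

1/4

Expand each term separately and add.
The coefficient of v^2 in the expansion is 1/8, so h′′(0) = 2! * (1/8) = 1/4.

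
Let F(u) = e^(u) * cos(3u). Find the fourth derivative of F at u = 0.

28

Take the Cauchy product of the two expansions.
From the series, [u^4] F = 7/6; multiply by 4! = 24 to get 28.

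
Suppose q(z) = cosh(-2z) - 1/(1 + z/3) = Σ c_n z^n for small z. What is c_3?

1/27

Add the two expansions coefficient-wise.
q(0) = 0
q′(0) = 1/3
q′′(0) = 34/9
q′′′(0) = 2/9
So c_3 = q′′′(0)/3! = 1/27.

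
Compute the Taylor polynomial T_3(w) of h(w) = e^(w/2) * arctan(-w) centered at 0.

Multiply the two series term by term and collect like powers.

5*w^3/24 - w^2/2 - w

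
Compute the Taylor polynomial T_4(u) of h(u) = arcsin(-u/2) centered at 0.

-u^3/48 - u/2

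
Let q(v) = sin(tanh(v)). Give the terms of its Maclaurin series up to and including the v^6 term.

37*v^5/120 - v^3/2 + v

Plug the Maclaurin series of the inner function into that of the outer and collect terms.
q(0) = 0
q′(0) = 1
q′′(0) = 0
q′′′(0) = -3
q^(4)(0) = 0
q^(5)(0) = 37
q^(6)(0) = 0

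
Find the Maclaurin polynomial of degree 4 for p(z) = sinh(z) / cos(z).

Write the quotient as an unknown series and match coefficients against numerator = denominator · series.
p(0) = 0
p′(0) = 1
p′′(0) = 0
p′′′(0) = 4
p^(4)(0) = 0

2*z^3/3 + z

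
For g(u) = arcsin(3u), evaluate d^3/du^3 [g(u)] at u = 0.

27

Differentiate repeatedly and evaluate at the center.
The coefficient of u^3 in the expansion is 9/2, so g′′′(0) = 3! * (9/2) = 27.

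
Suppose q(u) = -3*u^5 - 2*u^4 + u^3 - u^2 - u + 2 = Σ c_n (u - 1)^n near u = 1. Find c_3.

Use the known series and substitute for the argument.
[(u - 1)^0] = -4;  [(u - 1)^1] = -23;  [(u - 1)^2] = -40;  [(u - 1)^3] = -37.

-37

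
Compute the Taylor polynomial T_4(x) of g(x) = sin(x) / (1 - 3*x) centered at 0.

53*x^4/2 + 53*x^3/6 + 3*x^2 + x

Use 1/(1 - r) = Σ r^k on the denominator, then take the Cauchy product.
[x^0] = 0;  [x^1] = 1;  [x^2] = 3;  [x^3] = 53/6;  [x^4] = 53/2.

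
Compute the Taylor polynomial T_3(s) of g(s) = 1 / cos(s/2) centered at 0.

Divide the numerator series by the denominator series (power-series long division).
g(0) = 1
g′(0) = 0
g′′(0) = 1/4
g′′′(0) = 0
Dividing each by k! gives the coefficients c_0, ..., c_3.

s^2/8 + 1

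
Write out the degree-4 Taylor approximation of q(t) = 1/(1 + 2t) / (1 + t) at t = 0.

Take the Cauchy product of the two expansions.
[t^0] = 1;  [t^1] = -3;  [t^2] = 7;  [t^3] = -15;  [t^4] = 31.

31*t^4 - 15*t^3 + 7*t^2 - 3*t + 1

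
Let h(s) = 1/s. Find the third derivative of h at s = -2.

Use the known series and substitute for the argument.
The coefficient of (s + 2)^3 in the expansion is -1/16, so h′′′(-2) = 3! * (-1/16) = -3/8.

-3/8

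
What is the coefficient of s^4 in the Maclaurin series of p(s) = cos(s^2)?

-1/2

Differentiate repeatedly and evaluate at the center.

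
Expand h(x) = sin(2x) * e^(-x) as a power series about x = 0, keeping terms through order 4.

x^4 - x^3/3 - 2*x^2 + 2*x

Multiply the two series term by term and collect like powers.
h(0) = 0
h′(0) = 2
h′′(0) = -4
h′′′(0) = -2
h^(4)(0) = 24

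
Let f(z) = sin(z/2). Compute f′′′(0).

Differentiate repeatedly and evaluate at the center.
From the series, [z^3] f = -1/48; multiply by 3! = 6 to get -1/8.

-1/8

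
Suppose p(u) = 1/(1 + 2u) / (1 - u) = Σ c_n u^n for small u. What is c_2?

Take the Cauchy product of the two expansions.
p(0) = 1
p′(0) = -1
p′′(0) = 6
Dividing each by k! gives the coefficients c_0, ..., c_2.

3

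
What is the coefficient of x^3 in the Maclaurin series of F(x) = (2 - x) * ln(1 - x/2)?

Multiply each power in the prefactor through the base expansion.
F(0) = 0
F′(0) = -1
F′′(0) = 1/2
F′′′(0) = 1/4
So c_3 = F′′′(0)/3! = 1/24.

1/24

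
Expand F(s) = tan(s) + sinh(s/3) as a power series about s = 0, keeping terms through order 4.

55*s^3/162 + 4*s/3

Expand each term separately and add.
[s^0] = 0;  [s^1] = 4/3;  [s^2] = 0;  [s^3] = 55/162;  [s^4] = 0.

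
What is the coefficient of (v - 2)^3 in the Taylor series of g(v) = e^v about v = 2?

Use the known series and substitute for the argument.
g(2) = e^(2)
g′(2) = e^(2)
g′′(2) = e^(2)
g′′′(2) = e^(2)
So c_3 = g′′′(2)/3! = e^(2)/6.

e^(2)/6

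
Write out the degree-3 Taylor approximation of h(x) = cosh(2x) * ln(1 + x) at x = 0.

Multiply the two series term by term and collect like powers.
h(0) = 0
h′(0) = 1
h′′(0) = -1
h′′′(0) = 14

7*x^3/3 - x^2/2 + x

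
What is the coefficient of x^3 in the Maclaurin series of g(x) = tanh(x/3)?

-1/81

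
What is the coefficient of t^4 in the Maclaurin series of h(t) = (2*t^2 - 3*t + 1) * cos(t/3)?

-3*2^(358/483)*3^(31/161)*5^(374/483)*7^(401/483)/980

Distribute the polynomial across the series and collect like powers.
h(0) = 1
h′(0) = -3
h′′(0) = 35/9
h′′′(0) = 1
h^(4)(0) = -215/81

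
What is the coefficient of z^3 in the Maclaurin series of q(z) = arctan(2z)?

-8/3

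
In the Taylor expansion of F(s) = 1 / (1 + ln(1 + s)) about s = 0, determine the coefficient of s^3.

Use the geometric series for the reciprocal, then substitute.
F(0) = 1
F′(0) = -1
F′′(0) = 3
F′′′(0) = -14
So c_3 = F′′′(0)/3! = -7/3.

-7/3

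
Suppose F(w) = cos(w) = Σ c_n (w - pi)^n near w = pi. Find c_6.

1/720

F(pi) = -1
F′(pi) = 0
F′′(pi) = 1
F′′′(pi) = 0
F^(4)(pi) = -1
F^(5)(pi) = 0
F^(6)(pi) = 1
So c_6 = F^(6)(pi)/6! = 1/720.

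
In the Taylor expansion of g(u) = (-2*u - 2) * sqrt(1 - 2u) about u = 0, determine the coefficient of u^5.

Shift and add copies of the series according to the polynomial's terms.
g(0) = -2
g′(0) = 0
g′′(0) = 6
g′′′(0) = 12
g^(4)(0) = 54
g^(5)(0) = 360

3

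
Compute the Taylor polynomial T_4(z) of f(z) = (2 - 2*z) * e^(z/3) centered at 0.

-11*z^4/972 - 8*z^3/81 - 5*z^2/9 - 4*z/3 + 2

Distribute the polynomial across the series and collect like powers.
[z^0] = 2;  [z^1] = -4/3;  [z^2] = -5/9;  [z^3] = -8/81;  [z^4] = -11/972.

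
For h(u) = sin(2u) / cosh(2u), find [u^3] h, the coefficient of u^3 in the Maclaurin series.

-16/3

Write the quotient as an unknown series and match coefficients against numerator = denominator · series.
h(0) = 0
h′(0) = 2
h′′(0) = 0
h′′′(0) = -32
So c_3 = h′′′(0)/3! = -16/3.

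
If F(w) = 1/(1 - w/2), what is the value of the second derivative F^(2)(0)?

1/2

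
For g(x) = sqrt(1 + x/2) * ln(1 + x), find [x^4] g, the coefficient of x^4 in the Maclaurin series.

Take the Cauchy product of the two expansions.
[x^0] = 0;  [x^1] = 1;  [x^2] = -1/4;  [x^3] = 17/96;  [x^4] = -55/384.

-55/384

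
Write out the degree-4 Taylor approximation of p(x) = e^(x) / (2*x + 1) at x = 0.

233*x^4/24 - 29*x^3/6 + 5*x^2/2 - x + 1

Use 1/(1 - r) = Σ r^k on the denominator, then take the Cauchy product.
p(0) = 1
p′(0) = -1
p′′(0) = 5
p′′′(0) = -29
p^(4)(0) = 233
Then c_k = p^(k)(0)/k! gives each Taylor coefficient.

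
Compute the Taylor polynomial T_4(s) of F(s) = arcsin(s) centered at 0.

F(0) = 0
F′(0) = 1
F′′(0) = 0
F′′′(0) = 1
F^(4)(0) = 0
Then c_k = F^(k)(0)/k! gives each Taylor coefficient.

s^3/6 + s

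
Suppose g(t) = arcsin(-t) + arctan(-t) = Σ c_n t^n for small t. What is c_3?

Expand each term separately and add.
[t^0] = 0;  [t^1] = -2;  [t^2] = 0;  [t^3] = 1/6.
So c_3 = g′′′(0)/3! = 1/6.

1/6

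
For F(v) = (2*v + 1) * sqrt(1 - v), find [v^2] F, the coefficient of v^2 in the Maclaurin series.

-9/8

Shift and add copies of the series according to the polynomial's terms.
F(0) = 1
F′(0) = 3/2
F′′(0) = -9/4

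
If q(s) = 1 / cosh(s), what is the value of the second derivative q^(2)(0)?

-1

Invert the denominator's series and multiply.
The coefficient of s^2 in the expansion is -1/2, so q′′(0) = 2! * (-1/2) = -1.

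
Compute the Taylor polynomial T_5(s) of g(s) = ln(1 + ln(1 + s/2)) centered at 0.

19*s^5/320 - 35*s^4/384 + 7*s^3/48 - s^2/4 + s/2

Compose series: expand the inner function first, then feed it into the outer expansion.
g(0) = 0
g′(0) = 1/2
g′′(0) = -1/2
g′′′(0) = 7/8
g^(4)(0) = -35/16
g^(5)(0) = 57/8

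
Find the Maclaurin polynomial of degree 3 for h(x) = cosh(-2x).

h(0) = 1
h′(0) = 0
h′′(0) = 4
h′′′(0) = 0
Dividing each by k! gives the coefficients c_0, ..., c_3.

2*x^2 + 1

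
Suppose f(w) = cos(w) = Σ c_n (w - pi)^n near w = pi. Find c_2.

1/2

f(pi) = -1
f′(pi) = 0
f′′(pi) = 1
So c_2 = f′′(pi)/2! = 1/2.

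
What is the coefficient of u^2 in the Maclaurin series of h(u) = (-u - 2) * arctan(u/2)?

-1/2

Multiply each power in the prefactor through the base expansion.
[u^0] = 0;  [u^1] = -1;  [u^2] = -1/2.
So c_2 = h′′(0)/2! = -1/2.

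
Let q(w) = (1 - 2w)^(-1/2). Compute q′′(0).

3

Compute the successive derivatives at the expansion point and divide by k!.
The coefficient of w^2 in the expansion is 3/2, so q′′(0) = 2! * (3/2) = 3.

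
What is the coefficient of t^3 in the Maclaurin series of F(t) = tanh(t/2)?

-1/24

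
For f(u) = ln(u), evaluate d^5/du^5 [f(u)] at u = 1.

24

From the series, [(u - 1)^5] f = 1/5; multiply by 5! = 120 to get 24.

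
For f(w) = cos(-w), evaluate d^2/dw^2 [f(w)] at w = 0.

-1

Differentiate repeatedly and evaluate at the center.
From the series, [w^2] f = -1/2; multiply by 2! = 2 to get -1.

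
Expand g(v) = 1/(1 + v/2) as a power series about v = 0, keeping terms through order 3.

Differentiate repeatedly and evaluate at the center.

-v^3/8 + v^2/4 - v/2 + 1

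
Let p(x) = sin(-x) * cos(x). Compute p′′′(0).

4

Multiply the two series term by term and collect like powers.
From the series, [x^3] p = 2/3; multiply by 3! = 6 to get 4.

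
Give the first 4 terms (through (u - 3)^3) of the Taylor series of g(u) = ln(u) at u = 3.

Differentiate repeatedly and evaluate at the center.
g(3) = ln(3)
g′(3) = 1/3
g′′(3) = -1/9
g′′′(3) = 2/27
The Taylor polynomial is Σ g^(k)(3)/k! · (u - 3)^k.

(u - 3)^3/81 - (u - 3)^2/18 + (u - 3)/3 + ln(3)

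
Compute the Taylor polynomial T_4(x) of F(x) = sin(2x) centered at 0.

-4*x^3/3 + 2*x

F(0) = 0
F′(0) = 2
F′′(0) = 0
F′′′(0) = -8
F^(4)(0) = 0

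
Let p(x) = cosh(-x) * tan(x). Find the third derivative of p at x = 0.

5

Expand each factor separately, then convolve coefficients.
The coefficient of x^3 in the expansion is 5/6, so p′′′(0) = 3! * (5/6) = 5.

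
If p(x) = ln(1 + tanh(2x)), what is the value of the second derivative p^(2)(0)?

Let u equal the inner series; expand the outer function in u and truncate.
From the series, [x^2] p = -2; multiply by 2! = 2 to get -4.

-4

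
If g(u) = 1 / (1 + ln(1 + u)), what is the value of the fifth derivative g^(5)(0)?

-694

Expand as Σ (-1)^k u^k with u equal to the inner function's series.
The coefficient of u^5 in the expansion is -347/60, so g^(5)(0) = 5! * (-347/60) = -694.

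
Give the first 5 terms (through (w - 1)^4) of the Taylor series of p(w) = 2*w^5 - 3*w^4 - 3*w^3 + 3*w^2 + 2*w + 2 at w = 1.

7*(w - 1)^4 + 5*(w - 1)^3 - 4*(w - 1)^2 - 3*(w - 1) + 3

p(1) = 3
p′(1) = -3
p′′(1) = -8
p′′′(1) = 30
p^(4)(1) = 168
Dividing each by k! gives the coefficients c_0, ..., c_4.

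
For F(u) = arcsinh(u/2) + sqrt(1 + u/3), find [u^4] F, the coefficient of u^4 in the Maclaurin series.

-5/10368

Combine the two series term by term.
So c_4 = F^(4)(0)/4! = -5/10368.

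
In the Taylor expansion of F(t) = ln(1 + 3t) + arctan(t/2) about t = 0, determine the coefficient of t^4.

-81/4

Combine the two series term by term.
[t^0] = 0;  [t^1] = 7/2;  [t^2] = -9/2;  [t^3] = 215/24;  [t^4] = -81/4.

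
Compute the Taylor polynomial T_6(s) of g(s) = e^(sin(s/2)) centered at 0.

Let u equal the inner series; expand the outer function in u and truncate.
g(0) = 1
g′(0) = 1/2
g′′(0) = 1/4
g′′′(0) = 0
g^(4)(0) = -3/16
g^(5)(0) = -1/4
g^(6)(0) = -3/64
The Taylor polynomial is Σ g^(k)(0)/k! · s^k.

-s^6/15360 - s^5/480 - s^4/128 + s^2/8 + s/2 + 1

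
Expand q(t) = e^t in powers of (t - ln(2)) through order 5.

(t - ln(2))^5/60 + (t - ln(2))^4/12 + (t - ln(2))^3/3 + (t - ln(2))^2 + 2*(t - ln(2)) + 2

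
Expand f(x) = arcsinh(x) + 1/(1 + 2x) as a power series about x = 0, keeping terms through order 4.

16*x^4 - 49*x^3/6 + 4*x^2 - x + 1

Combine the two series term by term.
[x^0] = 1;  [x^1] = -1;  [x^2] = 4;  [x^3] = -49/6;  [x^4] = 16.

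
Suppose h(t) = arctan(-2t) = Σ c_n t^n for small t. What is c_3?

[t^0] = 0;  [t^1] = -2;  [t^2] = 0;  [t^3] = 8/3.

8/3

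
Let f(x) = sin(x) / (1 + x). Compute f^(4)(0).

Expand each factor separately, then convolve coefficients.
The coefficient of x^4 in the expansion is -5/6, so f^(4)(0) = 4! * (-5/6) = -20.

-20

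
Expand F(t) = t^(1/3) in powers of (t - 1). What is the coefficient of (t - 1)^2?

Apply the Taylor formula c_k = f^(k)(a)/k!.
F(1) = 1
F′(1) = 1/3
F′′(1) = -2/9
Then c_k = F^(k)(1)/k! gives each Taylor coefficient.

-1/9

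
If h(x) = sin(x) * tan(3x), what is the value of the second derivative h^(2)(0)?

6

Write out both Maclaurin series and multiply, keeping only the needed powers.
The coefficient of x^2 in the expansion is 3, so h′′(0) = 2! * (3) = 6.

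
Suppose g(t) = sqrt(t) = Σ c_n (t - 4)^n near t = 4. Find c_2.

Compute the successive derivatives at the expansion point and divide by k!.
g(4) = 2
g′(4) = 1/4
g′′(4) = -1/32

-1/64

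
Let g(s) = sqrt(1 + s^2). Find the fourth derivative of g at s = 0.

The coefficient of s^4 in the expansion is -1/8, so g^(4)(0) = 4! * (-1/8) = -3.

-3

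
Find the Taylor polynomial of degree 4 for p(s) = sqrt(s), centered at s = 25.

-(s - 25)^4/2000000 + (s - 25)^3/50000 - (s - 25)^2/1000 + (s - 25)/10 + 5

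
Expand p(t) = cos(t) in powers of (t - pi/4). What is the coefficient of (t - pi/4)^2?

c_2 = p′′(pi/4)/2! = -sqrt(2)/4.

-sqrt(2)/4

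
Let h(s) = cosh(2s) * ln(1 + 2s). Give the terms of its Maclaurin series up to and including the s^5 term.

196*s^5/15 - 8*s^4 + 20*s^3/3 - 2*s^2 + 2*s

Take the Cauchy product of the two expansions.
h(0) = 0
h′(0) = 2
h′′(0) = -4
h′′′(0) = 40
h^(4)(0) = -192
h^(5)(0) = 1568
The Taylor polynomial is Σ h^(k)(0)/k! · s^k.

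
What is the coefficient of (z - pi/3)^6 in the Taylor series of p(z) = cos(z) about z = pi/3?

p(pi/3) = 1/2
p′(pi/3) = -sqrt(3)/2
p′′(pi/3) = -1/2
p′′′(pi/3) = sqrt(3)/2
p^(4)(pi/3) = 1/2
p^(5)(pi/3) = -sqrt(3)/2
p^(6)(pi/3) = -1/2

-1/1440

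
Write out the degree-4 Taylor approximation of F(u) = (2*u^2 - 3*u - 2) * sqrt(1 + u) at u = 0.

Multiply each power in the prefactor through the base expansion.

-23*u^4/64 + 5*u^3/4 + 3*u^2/4 - 4*u - 2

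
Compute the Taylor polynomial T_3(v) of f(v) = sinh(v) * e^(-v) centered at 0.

Expand each factor separately, then convolve coefficients.
[v^0] = 0;  [v^1] = 1;  [v^2] = -1;  [v^3] = 2/3.

2*v^3/3 - v^2 + v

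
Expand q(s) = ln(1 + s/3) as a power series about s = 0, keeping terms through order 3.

[s^0] = 0;  [s^1] = 1/3;  [s^2] = -1/18;  [s^3] = 1/81.

s^3/81 - s^2/18 + s/3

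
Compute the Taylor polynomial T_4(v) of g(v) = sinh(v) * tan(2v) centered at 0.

Multiply the two series term by term and collect like powers.
[v^0] = 0;  [v^1] = 0;  [v^2] = 2;  [v^3] = 0;  [v^4] = 3.

3*v^4 + 2*v^2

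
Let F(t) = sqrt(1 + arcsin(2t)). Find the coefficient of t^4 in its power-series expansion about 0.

Compose series: expand the inner function first, then feed it into the outer expansion.
[t^0] = 1;  [t^1] = 1;  [t^2] = -1/2;  [t^3] = 7/6;  [t^4] = -31/24.

-31/24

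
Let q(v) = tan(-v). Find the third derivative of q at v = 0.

-2

The coefficient of v^3 in the expansion is -1/3, so q′′′(0) = 3! * (-1/3) = -2.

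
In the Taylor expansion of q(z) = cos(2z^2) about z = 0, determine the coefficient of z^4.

-2

q(0) = 1
q′(0) = 0
q′′(0) = 0
q′′′(0) = 0
q^(4)(0) = -48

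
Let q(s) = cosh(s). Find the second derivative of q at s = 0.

The coefficient of s^2 in the expansion is 1/2, so q′′(0) = 2! * (1/2) = 1.

1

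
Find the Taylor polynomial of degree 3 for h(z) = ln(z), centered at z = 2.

(z - 2)^3/24 - (z - 2)^2/8 + (z - 2)/2 + ln(2)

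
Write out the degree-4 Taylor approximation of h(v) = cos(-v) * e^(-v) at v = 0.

-v^4/6 + v^3/3 - v + 1

Expand each factor separately, then convolve coefficients.
h(0) = 1
h′(0) = -1
h′′(0) = 0
h′′′(0) = 2
h^(4)(0) = -4
Dividing each by k! gives the coefficients c_0, ..., c_4.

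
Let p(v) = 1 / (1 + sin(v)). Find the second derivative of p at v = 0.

2

Write 1/(1+u) = 1 - u + u^2 - u^3 + ... and substitute the series for u.
The coefficient of v^2 in the expansion is 1, so p′′(0) = 2! * (1) = 2.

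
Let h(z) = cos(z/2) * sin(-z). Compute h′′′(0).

7/4

Take the Cauchy product of the two expansions.
The coefficient of z^3 in the expansion is 7/24, so h′′′(0) = 3! * (7/24) = 7/4.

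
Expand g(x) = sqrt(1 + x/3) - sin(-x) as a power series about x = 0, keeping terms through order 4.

Expand each term separately and add.
g(0) = 1
g′(0) = 7/6
g′′(0) = -1/36
g′′′(0) = -71/72
g^(4)(0) = -5/432
Dividing each by k! gives the coefficients c_0, ..., c_4.

-5*x^4/10368 - 71*x^3/432 - x^2/72 + 7*x/6 + 1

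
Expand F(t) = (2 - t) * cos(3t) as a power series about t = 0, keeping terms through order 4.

Multiply each power in the prefactor through the base expansion.
F(0) = 2
F′(0) = -1
F′′(0) = -18
F′′′(0) = 27
F^(4)(0) = 162

27*t^4/4 + 9*t^3/2 - 9*t^2 - t + 2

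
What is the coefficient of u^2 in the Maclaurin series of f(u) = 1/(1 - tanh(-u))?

1

Compose series: expand the inner function first, then feed it into the outer expansion.
f(0) = 1
f′(0) = -1
f′′(0) = 2
So c_2 = f′′(0)/2! = 1.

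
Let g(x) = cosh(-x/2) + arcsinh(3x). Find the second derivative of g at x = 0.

Expand each term separately and add.
From the series, [x^2] g = 1/8; multiply by 2! = 2 to get 1/4.

1/4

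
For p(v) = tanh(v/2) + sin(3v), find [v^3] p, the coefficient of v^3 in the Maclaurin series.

-109/24

Add the two expansions coefficient-wise.
[v^0] = 0;  [v^1] = 7/2;  [v^2] = 0;  [v^3] = -109/24.
So c_3 = p′′′(0)/3! = -109/24.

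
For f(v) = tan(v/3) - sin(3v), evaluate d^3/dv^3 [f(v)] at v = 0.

Add the two expansions coefficient-wise.
From the series, [v^3] f = 731/162; multiply by 3! = 6 to get 731/27.

731/27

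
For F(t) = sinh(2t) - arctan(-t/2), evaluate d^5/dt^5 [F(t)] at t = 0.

Expand each term separately and add.
The coefficient of t^5 in the expansion is 131/480, so F^(5)(0) = 5! * (131/480) = 131/4.

131/4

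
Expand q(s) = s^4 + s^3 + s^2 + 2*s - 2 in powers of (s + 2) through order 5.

(s + 2)^4 - 7*(s + 2)^3 + 19*(s + 2)^2 - 22*(s + 2) + 6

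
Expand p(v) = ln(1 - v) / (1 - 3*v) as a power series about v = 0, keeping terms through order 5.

-1969*v^5/20 - 131*v^4/4 - 65*v^3/6 - 7*v^2/2 - v

Use 1/(1 - r) = Σ r^k on the denominator, then take the Cauchy product.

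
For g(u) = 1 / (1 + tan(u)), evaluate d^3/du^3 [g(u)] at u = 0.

-8

Use the geometric series for the reciprocal, then substitute.
The coefficient of u^3 in the expansion is -4/3, so g′′′(0) = 3! * (-4/3) = -8.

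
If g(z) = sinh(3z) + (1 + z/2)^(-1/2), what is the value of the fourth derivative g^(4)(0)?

Combine the two series term by term.
The coefficient of z^4 in the expansion is 35/2048, so g^(4)(0) = 4! * (35/2048) = 105/256.

105/256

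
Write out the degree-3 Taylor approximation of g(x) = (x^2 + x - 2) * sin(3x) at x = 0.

Shift and add copies of the series according to the polynomial's terms.
g(0) = 0
g′(0) = -6
g′′(0) = 6
g′′′(0) = 72
The Taylor polynomial is Σ g^(k)(0)/k! · x^k.

12*x^3 + 3*x^2 - 6*x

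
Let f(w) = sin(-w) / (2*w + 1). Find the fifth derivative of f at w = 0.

-1841

Expand 1/(denominator) as a geometric series and multiply by the numerator's series.
From the series, [w^5] f = -1841/120; multiply by 5! = 120 to get -1841.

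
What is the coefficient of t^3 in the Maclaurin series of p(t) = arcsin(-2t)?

-4/3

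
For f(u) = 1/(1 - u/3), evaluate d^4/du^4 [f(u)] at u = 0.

8/27

Compute the successive derivatives at the expansion point and divide by k!.
From the series, [u^4] f = 1/81; multiply by 4! = 24 to get 8/27.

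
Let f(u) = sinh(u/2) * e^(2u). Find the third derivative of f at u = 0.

Write out both Maclaurin series and multiply, keeping only the needed powers.
The coefficient of u^3 in the expansion is 49/48, so f′′′(0) = 3! * (49/48) = 49/8.

49/8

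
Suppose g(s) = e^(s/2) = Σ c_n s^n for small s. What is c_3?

1/48

Apply the Taylor formula c_k = f^(k)(a)/k!.
So c_3 = g′′′(0)/3! = 1/48.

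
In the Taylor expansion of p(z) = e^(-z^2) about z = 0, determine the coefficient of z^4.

Use the known series and substitute for the argument.
[z^0] = 1;  [z^1] = 0;  [z^2] = -1;  [z^3] = 0;  [z^4] = 1/2.
So c_4 = p^(4)(0)/4! = 1/2.

1/2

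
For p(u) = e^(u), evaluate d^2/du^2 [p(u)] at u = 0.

The coefficient of u^2 in the expansion is 1/2, so p′′(0) = 2! * (1/2) = 1.

1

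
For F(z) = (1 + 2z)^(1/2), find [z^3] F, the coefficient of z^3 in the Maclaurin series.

1/2

Apply the Taylor formula c_k = f^(k)(a)/k!.
F(0) = 1
F′(0) = 1
F′′(0) = -1
F′′′(0) = 3
So c_3 = F′′′(0)/3! = 1/2.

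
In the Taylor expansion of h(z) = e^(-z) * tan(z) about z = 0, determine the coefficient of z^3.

Write out both Maclaurin series and multiply, keeping only the needed powers.
h(0) = 0
h′(0) = 1
h′′(0) = -2
h′′′(0) = 5

5/6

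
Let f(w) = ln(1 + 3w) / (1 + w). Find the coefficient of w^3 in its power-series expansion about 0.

Multiply the two series term by term and collect like powers.
[w^0] = 0;  [w^1] = 3;  [w^2] = -15/2;  [w^3] = 33/2.

33/2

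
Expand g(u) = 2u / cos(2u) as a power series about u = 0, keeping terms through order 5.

Invert the denominator's series and multiply.
g(0) = 0
g′(0) = 2
g′′(0) = 0
g′′′(0) = 24
g^(4)(0) = 0
g^(5)(0) = 800

20*u^5/3 + 4*u^3 + 2*u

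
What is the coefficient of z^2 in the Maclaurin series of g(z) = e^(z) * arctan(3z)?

Take the Cauchy product of the two expansions.
g(0) = 0
g′(0) = 3
g′′(0) = 6
The Taylor polynomial is Σ g^(k)(0)/k! · z^k.

3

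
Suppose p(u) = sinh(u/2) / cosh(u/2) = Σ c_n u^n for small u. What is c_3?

Write the quotient as an unknown series and match coefficients against numerator = denominator · series.
p(0) = 0
p′(0) = 1/2
p′′(0) = 0
p′′′(0) = -1/4
Then c_k = p^(k)(0)/k! gives each Taylor coefficient.

-1/24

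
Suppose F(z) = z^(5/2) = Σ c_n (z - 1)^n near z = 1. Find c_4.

-5/128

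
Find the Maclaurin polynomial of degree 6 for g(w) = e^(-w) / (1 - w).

53*w^6/144 + 11*w^5/30 + 3*w^4/8 + w^3/3 + w^2/2 + 1

Multiply the two series term by term and collect like powers.
g(0) = 1
g′(0) = 0
g′′(0) = 1
g′′′(0) = 2
g^(4)(0) = 9
g^(5)(0) = 44
g^(6)(0) = 265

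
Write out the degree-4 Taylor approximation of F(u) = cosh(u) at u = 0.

F(0) = 1
F′(0) = 0
F′′(0) = 1
F′′′(0) = 0
F^(4)(0) = 1
Then c_k = F^(k)(0)/k! gives each Taylor coefficient.

u^4/24 + u^2/2 + 1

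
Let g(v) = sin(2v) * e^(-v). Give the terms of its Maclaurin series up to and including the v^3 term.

-v^3/3 - 2*v^2 + 2*v

Take the Cauchy product of the two expansions.
g(0) = 0
g′(0) = 2
g′′(0) = -4
g′′′(0) = -2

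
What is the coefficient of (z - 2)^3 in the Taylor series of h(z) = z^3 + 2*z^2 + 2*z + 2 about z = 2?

h(2) = 22
h′(2) = 22
h′′(2) = 16
h′′′(2) = 6

1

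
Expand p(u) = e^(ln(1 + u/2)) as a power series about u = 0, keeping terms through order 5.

Plug the Maclaurin series of the inner function into that of the outer and collect terms.
p(0) = 1
p′(0) = 1/2
p′′(0) = 0
p′′′(0) = 0
p^(4)(0) = 0
p^(5)(0) = 0

u/2 + 1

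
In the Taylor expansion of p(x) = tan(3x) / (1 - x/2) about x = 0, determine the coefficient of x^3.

Multiply the two series term by term and collect like powers.
So c_3 = p′′′(0)/3! = 39/4.

39/4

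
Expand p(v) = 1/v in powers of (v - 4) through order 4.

(v - 4)^4/1024 - (v - 4)^3/256 + (v - 4)^2/64 - (v - 4)/16 + 1/4

p(4) = 1/4
p′(4) = -1/16
p′′(4) = 1/32
p′′′(4) = -3/128
p^(4)(4) = 3/128
The Taylor polynomial is Σ p^(k)(4)/k! · (v - 4)^k.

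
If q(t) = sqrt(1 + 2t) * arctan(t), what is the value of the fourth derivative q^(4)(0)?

4

Write out both Maclaurin series and multiply, keeping only the needed powers.
The coefficient of t^4 in the expansion is 1/6, so q^(4)(0) = 4! * (1/6) = 4.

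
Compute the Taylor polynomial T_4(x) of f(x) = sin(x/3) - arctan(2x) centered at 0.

Combine the two series term by term.
f(0) = 0
f′(0) = -5/3
f′′(0) = 0
f′′′(0) = 431/27
f^(4)(0) = 0

431*x^3/162 - 5*x/3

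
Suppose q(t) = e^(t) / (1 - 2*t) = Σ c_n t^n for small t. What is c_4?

Multiply the numerator's expansion by the denominator's geometric series.
q(0) = 1
q′(0) = 3
q′′(0) = 13
q′′′(0) = 79
q^(4)(0) = 633
So c_4 = q^(4)(0)/4! = 211/8.

211/8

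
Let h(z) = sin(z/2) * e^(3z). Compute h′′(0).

Write out both Maclaurin series and multiply, keeping only the needed powers.
The coefficient of z^2 in the expansion is 3/2, so h′′(0) = 2! * (3/2) = 3.

3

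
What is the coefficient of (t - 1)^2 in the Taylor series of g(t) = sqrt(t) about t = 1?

-1/8

Compute the successive derivatives at the expansion point and divide by k!.
g(1) = 1
g′(1) = 1/2
g′′(1) = -1/4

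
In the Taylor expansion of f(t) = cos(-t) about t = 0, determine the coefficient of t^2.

-1/2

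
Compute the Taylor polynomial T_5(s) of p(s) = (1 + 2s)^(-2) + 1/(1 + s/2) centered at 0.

Add the two expansions coefficient-wise.
p(0) = 2
p′(0) = -9/2
p′′(0) = 49/2
p′′′(0) = -771/4
p^(4)(0) = 3843/2
p^(5)(0) = -92175/4

-6145*s^5/32 + 1281*s^4/16 - 257*s^3/8 + 49*s^2/4 - 9*s/2 + 2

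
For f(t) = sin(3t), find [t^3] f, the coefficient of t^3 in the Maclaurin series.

Apply the Taylor formula c_k = f^(k)(a)/k!.
f(0) = 0
f′(0) = 3
f′′(0) = 0
f′′′(0) = -27
So c_3 = f′′′(0)/3! = -9/2.

-9/2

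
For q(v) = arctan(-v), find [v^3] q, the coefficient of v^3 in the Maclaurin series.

1/3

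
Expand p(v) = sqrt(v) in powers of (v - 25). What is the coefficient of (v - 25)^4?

-1/2000000

Differentiate repeatedly and evaluate at the center.
So c_4 = p^(4)(25)/4! = -1/2000000.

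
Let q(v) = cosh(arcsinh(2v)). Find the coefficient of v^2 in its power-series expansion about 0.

2

Compose series: expand the inner function first, then feed it into the outer expansion.
[v^0] = 1;  [v^1] = 0;  [v^2] = 2.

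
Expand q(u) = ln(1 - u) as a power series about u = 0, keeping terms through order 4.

[u^0] = 0;  [u^1] = -1;  [u^2] = -1/2;  [u^3] = -1/3;  [u^4] = -1/4.

-u^4/4 - u^3/3 - u^2/2 - u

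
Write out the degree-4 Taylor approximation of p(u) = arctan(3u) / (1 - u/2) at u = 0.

Multiply the two series term by term and collect like powers.
p(0) = 0
p′(0) = 3
p′′(0) = 3
p′′′(0) = -99/2
p^(4)(0) = -99

-33*u^4/8 - 33*u^3/4 + 3*u^2/2 + 3*u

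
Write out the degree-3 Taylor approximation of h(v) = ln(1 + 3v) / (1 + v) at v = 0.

33*v^3/2 - 15*v^2/2 + 3*v

Write out both Maclaurin series and multiply, keeping only the needed powers.
h(0) = 0
h′(0) = 3
h′′(0) = -15
h′′′(0) = 99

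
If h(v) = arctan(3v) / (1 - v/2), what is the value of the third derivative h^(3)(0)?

Write out both Maclaurin series and multiply, keeping only the needed powers.
The coefficient of v^3 in the expansion is -33/4, so h′′′(0) = 3! * (-33/4) = -99/2.

-99/2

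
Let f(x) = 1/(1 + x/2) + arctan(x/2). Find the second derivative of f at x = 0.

Add the two expansions coefficient-wise.
From the series, [x^2] f = 1/4; multiply by 2! = 2 to get 1/2.

1/2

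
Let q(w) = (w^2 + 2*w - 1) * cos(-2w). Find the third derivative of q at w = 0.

-24

Multiply each power in the prefactor through the base expansion.
The coefficient of w^3 in the expansion is -4, so q′′′(0) = 3! * (-4) = -24.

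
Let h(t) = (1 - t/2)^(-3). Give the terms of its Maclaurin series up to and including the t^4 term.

15*t^4/16 + 5*t^3/4 + 3*t^2/2 + 3*t/2 + 1

Compute the successive derivatives at the expansion point and divide by k!.
[t^0] = 1;  [t^1] = 3/2;  [t^2] = 3/2;  [t^3] = 5/4;  [t^4] = 15/16.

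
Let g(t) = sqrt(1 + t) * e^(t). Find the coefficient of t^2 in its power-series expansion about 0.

7/8

Take the Cauchy product of the two expansions.
g(0) = 1
g′(0) = 3/2
g′′(0) = 7/4
Dividing each by k! gives the coefficients c_0, ..., c_2.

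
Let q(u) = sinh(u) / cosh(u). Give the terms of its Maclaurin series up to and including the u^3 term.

-u^3/3 + u

Invert the denominator's series and multiply.
q(0) = 0
q′(0) = 1
q′′(0) = 0
q′′′(0) = -2
Then c_k = q^(k)(0)/k! gives each Taylor coefficient.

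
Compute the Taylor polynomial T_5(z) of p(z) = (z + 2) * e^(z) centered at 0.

7*z^5/120 + z^4/4 + 5*z^3/6 + 2*z^2 + 3*z + 2

Shift and add copies of the series according to the polynomial's terms.
p(0) = 2
p′(0) = 3
p′′(0) = 4
p′′′(0) = 5
p^(4)(0) = 6
p^(5)(0) = 7
Then c_k = p^(k)(0)/k! gives each Taylor coefficient.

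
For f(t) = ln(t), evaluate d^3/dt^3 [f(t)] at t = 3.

2/27

From the series, [(t - 3)^3] f = 1/81; multiply by 3! = 6 to get 2/27.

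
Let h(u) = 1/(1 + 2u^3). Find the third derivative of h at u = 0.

-12

The coefficient of u^3 in the expansion is -2, so h′′′(0) = 3! * (-2) = -12.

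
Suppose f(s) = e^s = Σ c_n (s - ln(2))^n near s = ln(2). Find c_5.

1/60

c_5 = f^(5)(ln(2))/5! = 1/60.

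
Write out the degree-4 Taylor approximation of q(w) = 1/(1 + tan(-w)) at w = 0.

5*w^4/3 + 4*w^3/3 + w^2 + w + 1

Let u equal the inner series; expand the outer function in u and truncate.
[w^0] = 1;  [w^1] = 1;  [w^2] = 1;  [w^3] = 4/3;  [w^4] = 5/3.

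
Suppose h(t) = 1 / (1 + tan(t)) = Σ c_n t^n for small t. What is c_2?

Expand as Σ (-1)^k u^k with u equal to the inner function's series.
h(0) = 1
h′(0) = -1
h′′(0) = 2
So c_2 = h′′(0)/2! = 1.

1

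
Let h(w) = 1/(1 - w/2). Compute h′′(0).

1/2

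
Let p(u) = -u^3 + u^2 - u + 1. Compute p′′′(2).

-6

From the series, [(u - 2)^3] p = -1; multiply by 3! = 6 to get -6.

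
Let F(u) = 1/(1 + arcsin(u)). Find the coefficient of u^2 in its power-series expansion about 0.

1

Compose series: expand the inner function first, then feed it into the outer expansion.
So c_2 = F′′(0)/2! = 1.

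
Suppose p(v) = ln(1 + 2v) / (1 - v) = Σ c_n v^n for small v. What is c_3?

Use 1/(1 - r) = Σ r^k on the denominator, then take the Cauchy product.
[v^0] = 0;  [v^1] = 2;  [v^2] = 0;  [v^3] = 8/3.

8/3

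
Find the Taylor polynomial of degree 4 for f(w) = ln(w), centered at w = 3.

-(w - 3)^4/324 + (w - 3)^3/81 - (w - 3)^2/18 + (w - 3)/3 + ln(3)

Apply the Taylor formula c_k = f^(k)(a)/k!.
f(3) = ln(3)
f′(3) = 1/3
f′′(3) = -1/9
f′′′(3) = 2/27
f^(4)(3) = -2/27
Dividing each by k! gives the coefficients c_0, ..., c_4.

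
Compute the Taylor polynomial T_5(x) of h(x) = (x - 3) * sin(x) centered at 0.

Shift and add copies of the series according to the polynomial's terms.
h(0) = 0
h′(0) = -3
h′′(0) = 2
h′′′(0) = 3
h^(4)(0) = -4
h^(5)(0) = -3
The Taylor polynomial is Σ h^(k)(0)/k! · x^k.

-x^5/40 - x^4/6 + x^3/2 + x^2 - 3*x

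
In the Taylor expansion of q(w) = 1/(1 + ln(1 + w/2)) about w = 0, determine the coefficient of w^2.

Plug the Maclaurin series of the inner function into that of the outer and collect terms.
So c_2 = q′′(0)/2! = 3/8.

3/8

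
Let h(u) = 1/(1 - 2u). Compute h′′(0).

8

From the series, [u^2] h = 4; multiply by 2! = 2 to get 8.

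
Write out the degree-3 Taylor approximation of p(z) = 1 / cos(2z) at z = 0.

2*z^2 + 1

Write the quotient as an unknown series and match coefficients against numerator = denominator · series.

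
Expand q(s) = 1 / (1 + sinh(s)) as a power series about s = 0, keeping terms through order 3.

-7*s^3/6 + s^2 - s + 1

Expand as Σ (-1)^k u^k with u equal to the inner function's series.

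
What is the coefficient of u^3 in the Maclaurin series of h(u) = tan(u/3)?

Use the known series and substitute for the argument.
So c_3 = h′′′(0)/3! = 1/81.

1/81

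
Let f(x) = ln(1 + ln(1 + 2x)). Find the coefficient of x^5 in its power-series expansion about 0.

Substitute the inner expansion into the outer series and collect powers.
[x^0] = 0;  [x^1] = 2;  [x^2] = -4;  [x^3] = 28/3;  [x^4] = -70/3;  [x^5] = 304/5.
So c_5 = f^(5)(0)/5! = 304/5.

304/5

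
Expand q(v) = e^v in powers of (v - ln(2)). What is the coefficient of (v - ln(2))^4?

c_4 = q^(4)(ln(2))/4! = 1/12.

1/12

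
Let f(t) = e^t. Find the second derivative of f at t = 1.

e

The coefficient of (t - 1)^2 in the expansion is e/2, so f′′(1) = 2! * (e/2) = e.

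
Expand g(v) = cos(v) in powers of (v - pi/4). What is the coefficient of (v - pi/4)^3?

sqrt(2)/12

g(pi/4) = sqrt(2)/2
g′(pi/4) = -sqrt(2)/2
g′′(pi/4) = -sqrt(2)/2
g′′′(pi/4) = sqrt(2)/2
So c_3 = g′′′(pi/4)/3! = sqrt(2)/12.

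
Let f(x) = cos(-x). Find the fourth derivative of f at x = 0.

Differentiate repeatedly and evaluate at the center.
The coefficient of x^4 in the expansion is 1/24, so f^(4)(0) = 4! * (1/24) = 1.

1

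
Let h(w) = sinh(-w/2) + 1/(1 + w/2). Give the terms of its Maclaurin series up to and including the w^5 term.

-121*w^5/3840 + w^4/16 - 7*w^3/48 + w^2/4 - w + 1

Expand each term separately and add.
h(0) = 1
h′(0) = -1
h′′(0) = 1/2
h′′′(0) = -7/8
h^(4)(0) = 3/2
h^(5)(0) = -121/32
Dividing each by k! gives the coefficients c_0, ..., c_5.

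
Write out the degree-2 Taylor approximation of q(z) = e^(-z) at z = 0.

q(0) = 1
q′(0) = -1
q′′(0) = 1
The Taylor polynomial is Σ q^(k)(0)/k! · z^k.

z^2/2 - z + 1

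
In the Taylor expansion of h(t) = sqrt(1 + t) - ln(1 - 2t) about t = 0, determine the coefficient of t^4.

507/128

Combine the two series term by term.
h(0) = 1
h′(0) = 5/2
h′′(0) = 15/4
h′′′(0) = 131/8
h^(4)(0) = 1521/16
So c_4 = h^(4)(0)/4! = 507/128.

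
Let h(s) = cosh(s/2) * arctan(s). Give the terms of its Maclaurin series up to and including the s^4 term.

Take the Cauchy product of the two expansions.
h(0) = 0
h′(0) = 1
h′′(0) = 0
h′′′(0) = -5/4
h^(4)(0) = 0
Dividing each by k! gives the coefficients c_0, ..., c_4.

-5*s^3/24 + s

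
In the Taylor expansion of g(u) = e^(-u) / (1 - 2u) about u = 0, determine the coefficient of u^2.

5/2

Take the Cauchy product of the two expansions.
g(0) = 1
g′(0) = 1
g′′(0) = 5
So c_2 = g′′(0)/2! = 5/2.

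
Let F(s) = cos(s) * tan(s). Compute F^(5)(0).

1

Write out both Maclaurin series and multiply, keeping only the needed powers.
The coefficient of s^5 in the expansion is 1/120, so F^(5)(0) = 5! * (1/120) = 1.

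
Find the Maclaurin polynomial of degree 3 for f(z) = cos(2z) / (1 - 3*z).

21*z^3 + 7*z^2 + 3*z + 1

Expand 1/(denominator) as a geometric series and multiply by the numerator's series.
f(0) = 1
f′(0) = 3
f′′(0) = 14
f′′′(0) = 126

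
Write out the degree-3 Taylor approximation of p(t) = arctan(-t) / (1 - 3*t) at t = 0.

-26*t^3/3 - 3*t^2 - t

Expand 1/(denominator) as a geometric series and multiply by the numerator's series.
p(0) = 0
p′(0) = -1
p′′(0) = -6
p′′′(0) = -52
The Taylor polynomial is Σ p^(k)(0)/k! · t^k.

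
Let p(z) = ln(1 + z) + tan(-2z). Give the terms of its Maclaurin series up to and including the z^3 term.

-7*z^3/3 - z^2/2 - z

Combine the two series term by term.
p(0) = 0
p′(0) = -1
p′′(0) = -1
p′′′(0) = -14
The Taylor polynomial is Σ p^(k)(0)/k! · z^k.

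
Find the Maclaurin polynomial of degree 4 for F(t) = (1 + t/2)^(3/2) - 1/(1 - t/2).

Add the two expansions coefficient-wise.

-125*t^4/2048 - 17*t^3/128 - 5*t^2/32 + t/4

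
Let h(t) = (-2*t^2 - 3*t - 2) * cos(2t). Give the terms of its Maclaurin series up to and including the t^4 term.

Distribute the polynomial across the series and collect like powers.
[t^0] = -2;  [t^1] = -3;  [t^2] = 2;  [t^3] = 6;  [t^4] = 8/3.

8*t^4/3 + 6*t^3 + 2*t^2 - 3*t - 2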